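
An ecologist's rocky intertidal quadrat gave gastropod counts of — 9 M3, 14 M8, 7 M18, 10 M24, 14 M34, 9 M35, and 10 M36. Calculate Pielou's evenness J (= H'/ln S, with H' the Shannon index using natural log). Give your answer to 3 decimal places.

Total N = 9+14+7+10+14+9+10 = 73, so the proportions are 0.12329, 0.19178, 0.09589, 0.13699, 0.19178, 0.12329, 0.13699 (working shown to 5 dp, full precision carried).
H' = −Σ pᵢ ln pᵢ = −((-0.25807) + (-0.31671) + (-0.22482) + (-0.27231) + (-0.31671) + (-0.25807) + (-0.27231)) = 1.91900.
With S = 7 species, ln S = 1.94591, so J = 1.91900/1.94591 = 0.98617, i.e. 0.986 to 3 decimal places.

0.986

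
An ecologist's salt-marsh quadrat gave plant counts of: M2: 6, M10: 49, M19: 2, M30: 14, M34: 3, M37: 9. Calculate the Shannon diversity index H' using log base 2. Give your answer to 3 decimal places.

Total N = 6+49+2+14+3+9 = 83, so the proportions are 0.07229, 0.59036, 0.0241, 0.16867, 0.03614, 0.10843 (working shown to 5 dp, full precision carried).
Each pᵢ log₂ pᵢ term: 0.07229×(-3.79008)=-0.27398, 0.59036×(-0.76033)=-0.44887, 0.0241×(-5.37504)=-0.12952, 0.16867×(-2.56768)=-0.43310, 0.03614×(-4.79008)=-0.17314, 0.10843×(-3.20511)=-0.34754.
Sum = -1.80615, so H' = 1.806.

1.806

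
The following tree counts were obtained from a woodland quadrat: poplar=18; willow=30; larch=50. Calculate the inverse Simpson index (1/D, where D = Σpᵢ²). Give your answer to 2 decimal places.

2.58

Total N = 18+30+50 = 98, so the proportions are 0.18367, 0.30612, 0.5102 (working shown to 5 dp, full precision carried).
D = 0.18367² + 0.30612² + 0.5102² = 0.03374 + 0.09371 + 0.26031 = 0.38776.
So 1/D = 2.5789, i.e. 2.58 to 2 decimal places.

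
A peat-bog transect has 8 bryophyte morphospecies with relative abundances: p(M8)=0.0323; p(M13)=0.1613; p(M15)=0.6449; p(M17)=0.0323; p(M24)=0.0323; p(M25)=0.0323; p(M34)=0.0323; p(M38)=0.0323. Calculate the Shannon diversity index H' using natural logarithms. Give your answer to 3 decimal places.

1.242

Each pᵢ ln pᵢ term (working shown to 5 dp, full precision carried): 0.0323×(-3.43269)=-0.11088, 0.1613×(-1.82449)=-0.29429, 0.6449×(-0.43866)=-0.28289, 0.0323×(-3.43269)=-0.11088, 0.0323×(-3.43269)=-0.11088, 0.0323×(-3.43269)=-0.11088, 0.0323×(-3.43269)=-0.11088, 0.0323×(-3.43269)=-0.11088.
Sum = -1.24244, so H' = 1.242.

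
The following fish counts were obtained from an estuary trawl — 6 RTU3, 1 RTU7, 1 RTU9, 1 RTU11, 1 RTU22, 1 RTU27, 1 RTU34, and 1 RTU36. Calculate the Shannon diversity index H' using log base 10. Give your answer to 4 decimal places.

0.7548

Total N = 6+1+1+1+1+1+1+1 = 13, so the proportions are 0.461538, 0.076923, 0.076923, 0.076923, 0.076923, 0.076923, 0.076923, 0.076923 (working shown to 6 dp, full precision carried).
Each pᵢ log₁₀ pᵢ term: 0.461538×(-0.335792)=-0.154981, 0.076923×(-1.113943)=-0.085688, 0.076923×(-1.113943)=-0.085688, 0.076923×(-1.113943)=-0.085688, 0.076923×(-1.113943)=-0.085688, 0.076923×(-1.113943)=-0.085688, 0.076923×(-1.113943)=-0.085688, 0.076923×(-1.113943)=-0.085688.
Sum = -0.754797, so H' = 0.7548.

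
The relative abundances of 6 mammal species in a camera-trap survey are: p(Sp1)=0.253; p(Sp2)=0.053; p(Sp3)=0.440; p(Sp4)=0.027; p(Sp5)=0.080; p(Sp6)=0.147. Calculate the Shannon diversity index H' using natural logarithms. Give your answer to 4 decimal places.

1.4461

Each pᵢ ln pᵢ term (working shown to 6 dp, full precision carried): 0.253×(-1.374366)=-0.347715, 0.053×(-2.937463)=-0.155686, 0.44×(-0.820981)=-0.361231, 0.027×(-3.611918)=-0.097522, 0.08×(-2.525729)=-0.202058, 0.147×(-1.917323)=-0.281846.
Sum = -1.446058, so H' = 1.4461.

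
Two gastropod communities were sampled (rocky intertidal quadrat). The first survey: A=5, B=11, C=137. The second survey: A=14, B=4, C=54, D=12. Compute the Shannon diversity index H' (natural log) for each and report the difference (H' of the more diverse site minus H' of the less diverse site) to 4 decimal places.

The first survey: N=153, proportions 0.03268, 0.071895, 0.895425, giving H' = 0.399971 (working shown to 6 dp, full precision carried).
The second survey: N=84, proportions 0.166667, 0.047619, 0.642857, 0.142857, giving H' = 1.005626.
Difference = |0.399971 − 1.005626| = 0.605655, i.e. 0.6057 to 4 decimal places.

0.6057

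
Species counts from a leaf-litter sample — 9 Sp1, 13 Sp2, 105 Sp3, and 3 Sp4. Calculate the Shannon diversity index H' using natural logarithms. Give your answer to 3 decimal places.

0.675

Total N = 9+13+105+3 = 130, so the proportions are 0.06923, 0.1, 0.80769, 0.02308 (working shown to 5 dp, full precision carried).
Each pᵢ ln pᵢ term: 0.06923×(-2.67031)=-0.18487, 0.1×(-2.30259)=-0.23026, 0.80769×(-0.21357)=-0.17250, 0.02308×(-3.76892)=-0.08698.
Sum = -0.67460, so H' = 0.675.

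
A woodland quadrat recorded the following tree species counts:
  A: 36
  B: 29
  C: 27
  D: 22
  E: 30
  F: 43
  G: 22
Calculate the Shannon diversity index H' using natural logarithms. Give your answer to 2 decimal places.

1.92

Total N = 36+29+27+22+30+43+22 = 209, so the proportions are 0.1722, 0.1388, 0.1292, 0.1053, 0.1435, 0.2057, 0.1053 (working shown to 4 dp, full precision carried).
Each pᵢ ln pᵢ term: 0.1722×(-1.7588)=-0.3030, 0.1388×(-1.9750)=-0.2740, 0.1292×(-2.0465)=-0.2644, 0.1053×(-2.2513)=-0.2370, 0.1435×(-1.9411)=-0.2786, 0.2057×(-1.5811)=-0.3253, 0.1053×(-2.2513)=-0.2370.
Sum = -1.9193, so H' = 1.92.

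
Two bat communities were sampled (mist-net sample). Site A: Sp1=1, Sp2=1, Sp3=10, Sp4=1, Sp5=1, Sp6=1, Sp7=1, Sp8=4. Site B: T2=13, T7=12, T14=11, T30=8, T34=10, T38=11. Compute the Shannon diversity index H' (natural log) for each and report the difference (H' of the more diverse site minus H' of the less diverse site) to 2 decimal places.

Site A: N=20, proportions 0.05, 0.05, 0.5, 0.05, 0.05, 0.05, 0.05, 0.2, giving H' = 1.5672 (working shown to 4 dp, full precision carried).
Site B: N=65, proportions 0.2, 0.1846, 0.1692, 0.1231, 0.1538, 0.1692, giving H' = 1.7809.
Difference = |1.5672 − 1.7809| = 0.2137, i.e. 0.21 to 2 decimal places.

0.21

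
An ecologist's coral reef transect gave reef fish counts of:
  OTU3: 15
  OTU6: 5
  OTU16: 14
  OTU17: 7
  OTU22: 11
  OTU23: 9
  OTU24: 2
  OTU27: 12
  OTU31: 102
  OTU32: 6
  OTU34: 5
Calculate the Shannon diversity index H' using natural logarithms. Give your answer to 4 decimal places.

1.6878

Total N = 15+5+14+7+11+9+2+12+102+6+5 = 188, so the proportions are 0.079787, 0.026596, 0.074468, 0.037234, 0.058511, 0.047872, 0.010638, 0.06383, 0.542553, 0.031915, 0.026596 (working shown to 6 dp, full precision carried).
Each pᵢ ln pᵢ term: 0.079787×(-2.528392)=-0.201733, 0.026596×(-3.627004)=-0.096463, 0.074468×(-2.597385)=-0.193422, 0.037234×(-3.290532)=-0.122520, 0.058511×(-2.838547)=-0.166085, 0.047872×(-3.039217)=-0.145494, 0.010638×(-4.543295)=-0.048333, 0.06383×(-2.751535)=-0.175630, 0.542553×(-0.611469)=-0.331755, 0.031915×(-3.444682)=-0.109937, 0.026596×(-3.627004)=-0.096463.
Sum = -1.687835, so H' = 1.6878.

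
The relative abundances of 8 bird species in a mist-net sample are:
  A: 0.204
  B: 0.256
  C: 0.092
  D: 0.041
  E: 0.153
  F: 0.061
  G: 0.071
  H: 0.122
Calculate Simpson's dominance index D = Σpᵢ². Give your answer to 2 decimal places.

D = 0.204² + 0.256² + 0.092² + 0.041² + 0.153² + 0.061² + 0.071² + 0.122² = 0.0416 + 0.0655 + 0.0085 + 0.0017 + 0.0234 + 0.0037 + 0.0050 + 0.0149 = 0.1644 (working shown to 4 dp, full precision carried).
To 2 decimal places, D = 0.16.

0.16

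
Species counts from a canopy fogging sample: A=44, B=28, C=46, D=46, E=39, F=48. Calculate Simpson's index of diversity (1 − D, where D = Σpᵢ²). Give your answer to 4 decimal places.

0.8289

Total N = 44+28+46+46+39+48 = 251, so the proportions are 0.175299, 0.111554, 0.183267, 0.183267, 0.155378, 0.191235 (working shown to 6 dp, full precision carried).
D = 0.175299² + 0.111554² + 0.183267² + 0.183267² + 0.155378² + 0.191235² = 0.030730 + 0.012444 + 0.033587 + 0.033587 + 0.024142 + 0.036571 = 0.171061.
So 1 − D = 0.828939, i.e. 0.8289 to 4 decimal places.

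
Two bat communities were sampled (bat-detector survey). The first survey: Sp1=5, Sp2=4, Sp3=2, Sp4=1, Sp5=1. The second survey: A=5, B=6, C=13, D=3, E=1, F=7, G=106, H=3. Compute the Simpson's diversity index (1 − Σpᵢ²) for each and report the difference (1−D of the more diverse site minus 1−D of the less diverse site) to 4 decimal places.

The first survey: N=13, proportions 0.384615, 0.307692, 0.153846, 0.076923, 0.076923, giving 1−D = 0.721893 (working shown to 6 dp, full precision carried).
The second survey: N=144, proportions 0.034722, 0.041667, 0.090278, 0.020833, 0.006944, 0.048611, 0.736111, 0.020833, giving 1−D = 0.443769.
Difference = |0.721893 − 0.443769| = 0.278124, i.e. 0.2781 to 4 decimal places.

0.2781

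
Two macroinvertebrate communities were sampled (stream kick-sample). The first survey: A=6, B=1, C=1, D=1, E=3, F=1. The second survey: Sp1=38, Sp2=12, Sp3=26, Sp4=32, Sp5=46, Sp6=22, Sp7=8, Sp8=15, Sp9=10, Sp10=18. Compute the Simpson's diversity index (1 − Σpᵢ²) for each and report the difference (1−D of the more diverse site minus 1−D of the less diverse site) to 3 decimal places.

0.162

The first survey: N=13, proportions 0.46154, 0.07692, 0.07692, 0.07692, 0.23077, 0.07692, giving 1−D = 0.71006 (working shown to 5 dp, full precision carried).
The second survey: N=227, proportions 0.1674, 0.05286, 0.11454, 0.14097, 0.20264, 0.09692, 0.03524, 0.06608, 0.04405, 0.0793, giving 1−D = 0.87190.
Difference = |0.71006 − 0.87190| = 0.16184, i.e. 0.162 to 3 decimal places.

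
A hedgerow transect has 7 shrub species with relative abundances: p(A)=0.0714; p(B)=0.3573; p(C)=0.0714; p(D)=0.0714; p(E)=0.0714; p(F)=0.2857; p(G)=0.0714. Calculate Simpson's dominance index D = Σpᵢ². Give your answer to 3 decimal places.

D = 0.0714² + 0.3573² + 0.0714² + 0.0714² + 0.0714² + 0.2857² + 0.0714² = 0.00510 + 0.12766 + 0.00510 + 0.00510 + 0.00510 + 0.08162 + 0.00510 = 0.23478 (working shown to 5 dp, full precision carried).
To 3 decimal places, D = 0.235.

0.235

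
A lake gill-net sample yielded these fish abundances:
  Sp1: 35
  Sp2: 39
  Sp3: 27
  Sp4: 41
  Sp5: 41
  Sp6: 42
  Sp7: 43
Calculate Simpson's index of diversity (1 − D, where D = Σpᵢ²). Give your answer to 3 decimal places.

0.855

Total N = 35+39+27+41+41+42+43 = 268, so the proportions are 0.1306, 0.14552, 0.10075, 0.15299, 0.15299, 0.15672, 0.16045 (working shown to 5 dp, full precision carried).
D = 0.1306² + 0.14552² + 0.10075² + 0.15299² + 0.15299² + 0.15672² + 0.16045² = 0.01706 + 0.02118 + 0.01015 + 0.02340 + 0.02340 + 0.02456 + 0.02574 = 0.14549.
So 1 − D = 0.85451, i.e. 0.855 to 3 decimal places.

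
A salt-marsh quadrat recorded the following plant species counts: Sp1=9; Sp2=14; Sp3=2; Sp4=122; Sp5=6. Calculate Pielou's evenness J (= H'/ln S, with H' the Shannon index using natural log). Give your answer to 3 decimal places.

Total N = 9+14+2+122+6 = 153, so the proportions are 0.05882, 0.0915, 0.01307, 0.79739, 0.03922 (working shown to 5 dp, full precision carried).
H' = −Σ pᵢ ln pᵢ = −((-0.16666) + (-0.21882) + (-0.05670) + (-0.18054) + (-0.12701)) = 0.74972.
With S = 5 species, ln S = 1.60944, so J = 0.74972/1.60944 = 0.46583, i.e. 0.466 to 3 decimal places.

0.466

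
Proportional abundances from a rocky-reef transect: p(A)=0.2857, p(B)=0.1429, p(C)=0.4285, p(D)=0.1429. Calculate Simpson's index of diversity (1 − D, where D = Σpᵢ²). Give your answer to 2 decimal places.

D = 0.2857² + 0.1429² + 0.4285² + 0.1429² = 0.0816 + 0.0204 + 0.1836 + 0.0204 = 0.3061 (working shown to 4 dp, full precision carried).
So 1 − D = 0.6939, i.e. 0.69 to 2 decimal places.

0.69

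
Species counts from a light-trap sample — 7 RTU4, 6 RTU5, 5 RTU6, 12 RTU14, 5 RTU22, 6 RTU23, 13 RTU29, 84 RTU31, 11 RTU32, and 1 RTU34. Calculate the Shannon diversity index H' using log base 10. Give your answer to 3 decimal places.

Total N = 7+6+5+12+5+6+13+84+11+1 = 150, so the proportions are 0.04667, 0.04, 0.03333, 0.08, 0.03333, 0.04, 0.08667, 0.56, 0.07333, 0.00667 (working shown to 5 dp, full precision carried).
Each pᵢ log₁₀ pᵢ term: 0.04667×(-1.33099)=-0.06211, 0.04×(-1.39794)=-0.05592, 0.03333×(-1.47712)=-0.04924, 0.08×(-1.09691)=-0.08775, 0.03333×(-1.47712)=-0.04924, 0.04×(-1.39794)=-0.05592, 0.08667×(-1.06215)=-0.09205, 0.56×(-0.25181)=-0.14101, 0.07333×(-1.13470)=-0.08321, 0.00667×(-2.17609)=-0.01451.
Sum = -0.69096, so H' = 0.691.

0.691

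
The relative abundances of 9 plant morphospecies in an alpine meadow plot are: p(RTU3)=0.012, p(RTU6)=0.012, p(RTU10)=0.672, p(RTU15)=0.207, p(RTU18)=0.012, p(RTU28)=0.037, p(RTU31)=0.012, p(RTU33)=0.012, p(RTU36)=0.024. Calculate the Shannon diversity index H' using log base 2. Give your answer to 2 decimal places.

1.54

Each pᵢ log₂ pᵢ term (working shown to 4 dp, full precision carried): 0.012×(-6.3808)=-0.0766, 0.012×(-6.3808)=-0.0766, 0.672×(-0.5735)=-0.3854, 0.207×(-2.2723)=-0.4704, 0.012×(-6.3808)=-0.0766, 0.037×(-4.7563)=-0.1760, 0.012×(-6.3808)=-0.0766, 0.012×(-6.3808)=-0.0766, 0.024×(-5.3808)=-0.1291.
Sum = -1.5437, so H' = 1.54.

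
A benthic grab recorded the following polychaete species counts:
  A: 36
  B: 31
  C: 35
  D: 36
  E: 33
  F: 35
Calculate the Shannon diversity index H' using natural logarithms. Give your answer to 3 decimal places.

Total N = 36+31+35+36+33+35 = 206, so the proportions are 0.17476, 0.15049, 0.1699, 0.17476, 0.16019, 0.1699 (working shown to 5 dp, full precision carried).
Each pᵢ ln pᵢ term: 0.17476×(-1.74436)=-0.30484, 0.15049×(-1.89389)=-0.28500, 0.1699×(-1.77253)=-0.30116, 0.17476×(-1.74436)=-0.30484, 0.16019×(-1.83137)=-0.29337, 0.1699×(-1.77253)=-0.30116.
Sum = -1.79037, so H' = 1.790.

1.790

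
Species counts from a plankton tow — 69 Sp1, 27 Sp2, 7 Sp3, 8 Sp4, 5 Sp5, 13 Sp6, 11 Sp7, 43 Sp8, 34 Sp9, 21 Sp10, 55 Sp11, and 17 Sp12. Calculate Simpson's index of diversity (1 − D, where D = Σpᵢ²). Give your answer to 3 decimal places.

Total N = 69+27+7+8+5+13+11+43+34+21+55+17 = 310, so the proportions are 0.22258, 0.0871, 0.02258, 0.02581, 0.01613, 0.04194, 0.03548, 0.13871, 0.10968, 0.06774, 0.17742, 0.05484 (working shown to 5 dp, full precision carried).
D = 0.22258² + 0.0871² + 0.02258² + 0.02581² + 0.01613² + 0.04194² + 0.03548² + 0.13871² + 0.10968² + 0.06774² + 0.17742² + 0.05484² = 0.04954 + 0.00759 + 0.00051 + 0.00067 + 0.00026 + 0.00176 + 0.00126 + 0.01924 + 0.01203 + 0.00459 + 0.03148 + 0.00301 = 0.13193.
So 1 − D = 0.86807, i.e. 0.868 to 3 decimal places.

0.868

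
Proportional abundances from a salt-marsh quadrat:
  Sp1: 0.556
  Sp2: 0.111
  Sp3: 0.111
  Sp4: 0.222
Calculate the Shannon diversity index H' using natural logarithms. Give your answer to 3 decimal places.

Each pᵢ ln pᵢ term (working shown to 6 dp, full precision carried): 0.556×(-0.586987)=-0.326365, 0.111×(-2.198225)=-0.244003, 0.111×(-2.198225)=-0.244003, 0.222×(-1.505078)=-0.334127.
Sum = -1.148498, so H' = 1.148.

1.148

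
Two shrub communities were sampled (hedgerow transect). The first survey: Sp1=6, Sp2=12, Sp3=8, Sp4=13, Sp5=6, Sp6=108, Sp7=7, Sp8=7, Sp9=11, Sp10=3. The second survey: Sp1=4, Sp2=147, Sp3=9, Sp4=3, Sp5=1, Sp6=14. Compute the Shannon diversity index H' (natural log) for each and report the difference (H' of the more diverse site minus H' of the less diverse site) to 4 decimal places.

0.8385

The first survey: N=181, proportions 0.033149, 0.066298, 0.044199, 0.071823, 0.033149, 0.596685, 0.038674, 0.038674, 0.060773, 0.016575, giving H' = 1.530622 (working shown to 6 dp, full precision carried).
The second survey: N=178, proportions 0.022472, 0.825843, 0.050562, 0.016854, 0.005618, 0.078652, giving H' = 0.692141.
Difference = |1.530622 − 0.692141| = 0.838481, i.e. 0.8385 to 4 decimal places.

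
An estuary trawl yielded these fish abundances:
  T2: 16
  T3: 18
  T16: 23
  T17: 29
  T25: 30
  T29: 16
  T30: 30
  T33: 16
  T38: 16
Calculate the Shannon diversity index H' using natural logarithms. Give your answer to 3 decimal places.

2.158

Total N = 16+18+23+29+30+16+30+16+16 = 194, so the proportions are 0.08247, 0.09278, 0.11856, 0.14948, 0.15464, 0.08247, 0.15464, 0.08247, 0.08247 (working shown to 5 dp, full precision carried).
Each pᵢ ln pᵢ term: 0.08247×(-2.49527)=-0.20580, 0.09278×(-2.37749)=-0.22059, 0.11856×(-2.13236)=-0.25281, 0.14948×(-1.90056)=-0.28410, 0.15464×(-1.86666)=-0.28866, 0.08247×(-2.49527)=-0.20580, 0.15464×(-1.86666)=-0.28866, 0.08247×(-2.49527)=-0.20580, 0.08247×(-2.49527)=-0.20580.
Sum = -2.15800, so H' = 2.158.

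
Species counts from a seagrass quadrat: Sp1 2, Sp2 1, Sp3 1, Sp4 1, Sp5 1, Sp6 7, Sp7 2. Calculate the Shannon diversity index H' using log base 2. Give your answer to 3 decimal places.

2.330

Total N = 2+1+1+1+1+7+2 = 15, so the proportions are 0.13333, 0.06667, 0.06667, 0.06667, 0.06667, 0.46667, 0.13333 (working shown to 5 dp, full precision carried).
Each pᵢ log₂ pᵢ term: 0.13333×(-2.90689)=-0.38759, 0.06667×(-3.90689)=-0.26046, 0.06667×(-3.90689)=-0.26046, 0.06667×(-3.90689)=-0.26046, 0.06667×(-3.90689)=-0.26046, 0.46667×(-1.09954)=-0.51312, 0.13333×(-2.90689)=-0.38759.
Sum = -2.33012, so H' = 2.330.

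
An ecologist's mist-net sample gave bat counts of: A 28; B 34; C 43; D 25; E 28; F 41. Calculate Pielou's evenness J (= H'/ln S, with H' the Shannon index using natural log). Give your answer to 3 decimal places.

0.988

Total N = 28+34+43+25+28+41 = 199, so the proportions are 0.1407, 0.17085, 0.21608, 0.12563, 0.1407, 0.20603 (working shown to 5 dp, full precision carried).
H' = −Σ pᵢ ln pᵢ = −((-0.27593) + (-0.30189) + (-0.33106) + (-0.26061) + (-0.27593) + (-0.32547)) = 1.77089.
With S = 6 species, ln S = 1.79176, so J = 1.77089/1.79176 = 0.98836, i.e. 0.988 to 3 decimal places.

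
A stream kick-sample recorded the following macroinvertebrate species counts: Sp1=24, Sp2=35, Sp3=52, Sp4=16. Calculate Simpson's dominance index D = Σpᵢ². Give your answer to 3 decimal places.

Total N = 24+35+52+16 = 127, so the proportions are 0.18898, 0.27559, 0.40945, 0.12598 (working shown to 5 dp, full precision carried).
D = 0.18898² + 0.27559² + 0.40945² + 0.12598² = 0.03571 + 0.07595 + 0.16765 + 0.01587 = 0.29518.
To 3 decimal places, D = 0.295.

0.295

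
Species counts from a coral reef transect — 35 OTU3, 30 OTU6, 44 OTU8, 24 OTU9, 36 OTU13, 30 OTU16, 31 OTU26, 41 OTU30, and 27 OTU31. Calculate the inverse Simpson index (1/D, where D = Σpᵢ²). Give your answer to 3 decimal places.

Total N = 35+30+44+24+36+30+31+41+27 = 298, so the proportions are 0.1174497, 0.1006711, 0.147651, 0.0805369, 0.1208054, 0.1006711, 0.1040268, 0.1375839, 0.090604 (working shown to 7 dp, full precision carried).
D = 0.1174497² + 0.1006711² + 0.147651² + 0.0805369² + 0.1208054² + 0.1006711² + 0.1040268² + 0.1375839² + 0.090604² = 0.0137944 + 0.0101347 + 0.0218008 + 0.0064862 + 0.0145939 + 0.0101347 + 0.0108216 + 0.0189293 + 0.0082091 = 0.1149047.
So 1/D = 8.70286, i.e. 8.703 to 3 decimal places.

8.703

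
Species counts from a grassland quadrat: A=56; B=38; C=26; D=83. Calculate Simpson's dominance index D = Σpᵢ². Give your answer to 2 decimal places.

Total N = 56+38+26+83 = 203, so the proportions are 0.2759, 0.1872, 0.1281, 0.4089 (working shown to 4 dp, full precision carried).
D = 0.2759² + 0.1872² + 0.1281² + 0.4089² = 0.0761 + 0.0350 + 0.0164 + 0.1672 = 0.2947.
To 2 decimal places, D = 0.29.

0.29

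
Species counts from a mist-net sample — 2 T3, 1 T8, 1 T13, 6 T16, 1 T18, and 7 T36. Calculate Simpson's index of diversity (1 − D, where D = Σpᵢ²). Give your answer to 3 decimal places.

Total N = 2+1+1+6+1+7 = 18, so the proportions are 0.11111, 0.05556, 0.05556, 0.33333, 0.05556, 0.38889 (working shown to 5 dp, full precision carried).
D = 0.11111² + 0.05556² + 0.05556² + 0.33333² + 0.05556² + 0.38889² = 0.01235 + 0.00309 + 0.00309 + 0.11111 + 0.00309 + 0.15123 = 0.28395.
So 1 − D = 0.71605, i.e. 0.716 to 3 decimal places.

0.716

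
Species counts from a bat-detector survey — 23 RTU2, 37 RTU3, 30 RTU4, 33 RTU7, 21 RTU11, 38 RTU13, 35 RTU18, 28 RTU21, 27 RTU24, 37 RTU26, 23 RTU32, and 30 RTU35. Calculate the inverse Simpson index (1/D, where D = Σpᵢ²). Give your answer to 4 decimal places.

Total N = 23+37+30+33+21+38+35+28+27+37+23+30 = 362, so the proportions are 0.063535912, 0.102209945, 0.082872928, 0.091160221, 0.05801105, 0.104972376, 0.096685083, 0.077348066, 0.074585635, 0.102209945, 0.063535912, 0.082872928 (working shown to 9 dp, full precision carried).
D = 0.063535912² + 0.102209945² + 0.082872928² + 0.091160221² + 0.05801105² + 0.104972376² + 0.096685083² + 0.077348066² + 0.074585635² + 0.102209945² + 0.063535912² + 0.082872928² = 0.004036812 + 0.010446873 + 0.006867922 + 0.008310186 + 0.003365282 + 0.011019200 + 0.009348005 + 0.005982723 + 0.005563017 + 0.010446873 + 0.004036812 + 0.006867922 = 0.086291627.
So 1/D = 11.588610, i.e. 11.5886 to 4 decimal places.

11.5886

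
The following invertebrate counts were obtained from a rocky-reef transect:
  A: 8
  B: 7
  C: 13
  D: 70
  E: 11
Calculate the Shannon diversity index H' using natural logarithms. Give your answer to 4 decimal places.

1.1375

Total N = 8+7+13+70+11 = 109, so the proportions are 0.073394, 0.06422, 0.119266, 0.642202, 0.100917 (working shown to 6 dp, full precision carried).
Each pᵢ ln pᵢ term: 0.073394×(-2.611906)=-0.191700, 0.06422×(-2.745438)=-0.176313, 0.119266×(-2.126399)=-0.253607, 0.642202×(-0.442853)=-0.284401, 0.100917×(-2.293453)=-0.231449.
Sum = -1.137469, so H' = 1.1375.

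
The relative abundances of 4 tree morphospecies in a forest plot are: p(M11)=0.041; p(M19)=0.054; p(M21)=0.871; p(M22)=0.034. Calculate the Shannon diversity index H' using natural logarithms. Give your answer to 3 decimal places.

Each pᵢ ln pᵢ term (working shown to 5 dp, full precision carried): 0.041×(-3.19418)=-0.13096, 0.054×(-2.91877)=-0.15761, 0.871×(-0.13811)=-0.12030, 0.034×(-3.38139)=-0.11497.
Sum = -0.52384, so H' = 0.524.

0.524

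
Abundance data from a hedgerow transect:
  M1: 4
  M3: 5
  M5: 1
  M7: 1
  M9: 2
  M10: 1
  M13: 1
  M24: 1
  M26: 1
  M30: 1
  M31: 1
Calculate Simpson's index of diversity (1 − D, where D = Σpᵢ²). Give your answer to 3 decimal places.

0.853

Total N = 4+5+1+1+2+1+1+1+1+1+1 = 19, so the proportions are 0.21053, 0.26316, 0.05263, 0.05263, 0.10526, 0.05263, 0.05263, 0.05263, 0.05263, 0.05263, 0.05263 (working shown to 5 dp, full precision carried).
D = 0.21053² + 0.26316² + 0.05263² + 0.05263² + 0.10526² + 0.05263² + 0.05263² + 0.05263² + 0.05263² + 0.05263² + 0.05263² = 0.04432 + 0.06925 + 0.00277 + 0.00277 + 0.01108 + 0.00277 + 0.00277 + 0.00277 + 0.00277 + 0.00277 + 0.00277 = 0.14681.
So 1 − D = 0.85319, i.e. 0.853 to 3 decimal places.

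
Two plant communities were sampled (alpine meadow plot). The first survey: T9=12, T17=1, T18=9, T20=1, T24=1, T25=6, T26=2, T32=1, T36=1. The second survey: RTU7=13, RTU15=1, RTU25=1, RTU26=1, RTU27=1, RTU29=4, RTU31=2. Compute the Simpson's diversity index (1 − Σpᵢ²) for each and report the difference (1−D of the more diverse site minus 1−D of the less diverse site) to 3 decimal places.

0.131

The first survey: N=34, proportions 0.35294, 0.02941, 0.26471, 0.02941, 0.02941, 0.17647, 0.05882, 0.02941, 0.02941, giving 1−D = 0.76644 (working shown to 5 dp, full precision carried).
The second survey: N=23, proportions 0.56522, 0.04348, 0.04348, 0.04348, 0.04348, 0.17391, 0.08696, giving 1−D = 0.63516.
Difference = |0.76644 − 0.63516| = 0.13128, i.e. 0.131 to 3 decimal places.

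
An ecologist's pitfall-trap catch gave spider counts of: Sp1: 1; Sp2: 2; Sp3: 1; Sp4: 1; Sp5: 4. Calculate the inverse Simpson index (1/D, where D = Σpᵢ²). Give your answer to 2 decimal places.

Total N = 1+2+1+1+4 = 9, so the proportions are 0.111111, 0.222222, 0.111111, 0.111111, 0.444444 (working shown to 6 dp, full precision carried).
D = 0.111111² + 0.222222² + 0.111111² + 0.111111² + 0.444444² = 0.012346 + 0.049383 + 0.012346 + 0.012346 + 0.197531 = 0.283951.
So 1/D = 3.5217, i.e. 3.52 to 2 decimal places.

3.52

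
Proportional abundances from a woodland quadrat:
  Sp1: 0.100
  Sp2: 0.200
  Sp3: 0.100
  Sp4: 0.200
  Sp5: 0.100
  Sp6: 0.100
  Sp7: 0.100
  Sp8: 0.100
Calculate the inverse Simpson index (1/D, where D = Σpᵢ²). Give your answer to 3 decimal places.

D = 0.1² + 0.2² + 0.1² + 0.2² + 0.1² + 0.1² + 0.1² + 0.1² = 0.0100000 + 0.0400000 + 0.0100000 + 0.0400000 + 0.0100000 + 0.0100000 + 0.0100000 + 0.0100000 = 0.1400000 (working shown to 7 dp, full precision carried).
So 1/D = 7.14286, i.e. 7.143 to 3 decimal places.

7.143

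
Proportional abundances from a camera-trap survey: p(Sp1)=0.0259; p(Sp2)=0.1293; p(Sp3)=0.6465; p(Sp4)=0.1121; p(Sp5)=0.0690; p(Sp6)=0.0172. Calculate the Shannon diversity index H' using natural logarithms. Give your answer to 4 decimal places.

1.1408

Each pᵢ ln pᵢ term (working shown to 6 dp, full precision carried): 0.0259×(-3.653512)=-0.094626, 0.1293×(-2.045620)=-0.264499, 0.6465×(-0.436182)=-0.281992, 0.1121×(-2.188364)=-0.245316, 0.069×(-2.673649)=-0.184482, 0.0172×(-4.062846)=-0.069881.
Sum = -1.140795, so H' = 1.1408.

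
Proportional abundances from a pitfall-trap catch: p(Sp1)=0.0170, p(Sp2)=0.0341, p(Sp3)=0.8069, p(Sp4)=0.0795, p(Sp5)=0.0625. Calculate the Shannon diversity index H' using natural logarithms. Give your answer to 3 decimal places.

Each pᵢ ln pᵢ term (working shown to 5 dp, full precision carried): 0.017×(-4.07454)=-0.06927, 0.0341×(-3.37846)=-0.11521, 0.8069×(-0.21456)=-0.17312, 0.0795×(-2.53200)=-0.20129, 0.0625×(-2.77259)=-0.17329.
Sum = -0.73218, so H' = 0.732.

0.732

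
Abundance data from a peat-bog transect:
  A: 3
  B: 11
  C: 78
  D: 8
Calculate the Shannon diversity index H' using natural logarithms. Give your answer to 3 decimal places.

0.744

Total N = 3+11+78+8 = 100, so the proportions are 0.03, 0.11, 0.78, 0.08 (working shown to 5 dp, full precision carried).
Each pᵢ ln pᵢ term: 0.03×(-3.50656)=-0.10520, 0.11×(-2.20727)=-0.24280, 0.78×(-0.24846)=-0.19380, 0.08×(-2.52573)=-0.20206.
Sum = -0.74386, so H' = 0.744.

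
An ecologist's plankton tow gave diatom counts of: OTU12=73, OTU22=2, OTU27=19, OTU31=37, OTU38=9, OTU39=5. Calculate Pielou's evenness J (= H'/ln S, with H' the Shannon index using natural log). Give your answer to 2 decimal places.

Total N = 73+2+19+37+9+5 = 145, so the proportions are 0.5034, 0.0138, 0.131, 0.2552, 0.0621, 0.0345 (working shown to 4 dp, full precision carried).
H' = −Σ pᵢ ln pᵢ = −((-0.3455) + (-0.0591) + (-0.2663) + (-0.3485) + (-0.1725) + (-0.1161)) = 1.3080.
With S = 6 species, ln S = 1.7918, so J = 1.3080/1.7918 = 0.7300, i.e. 0.73 to 2 decimal places.

0.73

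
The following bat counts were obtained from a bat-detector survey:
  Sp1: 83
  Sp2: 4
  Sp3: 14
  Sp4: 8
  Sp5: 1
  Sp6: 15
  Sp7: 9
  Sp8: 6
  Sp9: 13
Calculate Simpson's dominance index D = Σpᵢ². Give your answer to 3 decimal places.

0.328

Total N = 83+4+14+8+1+15+9+6+13 = 153, so the proportions are 0.54248, 0.02614, 0.0915, 0.05229, 0.00654, 0.09804, 0.05882, 0.03922, 0.08497 (working shown to 5 dp, full precision carried).
D = 0.54248² + 0.02614² + 0.0915² + 0.05229² + 0.00654² + 0.09804² + 0.05882² + 0.03922² + 0.08497² = 0.29429 + 0.00068 + 0.00837 + 0.00273 + 0.00004 + 0.00961 + 0.00346 + 0.00154 + 0.00722 = 0.32795.
To 3 decimal places, D = 0.328.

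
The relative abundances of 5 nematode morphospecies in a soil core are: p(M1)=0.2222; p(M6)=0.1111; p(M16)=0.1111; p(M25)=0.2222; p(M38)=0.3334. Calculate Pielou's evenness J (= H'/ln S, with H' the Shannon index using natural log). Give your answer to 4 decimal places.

H' = −Σ pᵢ ln pᵢ = −((-0.334228) + (-0.244123) + (-0.244123) + (-0.334228) + (-0.366211)) = 1.522913 (working shown to 6 dp, full precision carried).
With S = 5 species, ln S = 1.609438, so J = 1.522913/1.609438 = 0.946239, i.e. 0.9462 to 4 decimal places.

0.9462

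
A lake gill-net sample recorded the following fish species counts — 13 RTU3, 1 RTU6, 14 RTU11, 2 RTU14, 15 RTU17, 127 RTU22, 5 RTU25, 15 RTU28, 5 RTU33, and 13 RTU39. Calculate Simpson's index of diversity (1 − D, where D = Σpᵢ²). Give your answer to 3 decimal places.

Total N = 13+1+14+2+15+127+5+15+5+13 = 210, so the proportions are 0.0619, 0.00476, 0.06667, 0.00952, 0.07143, 0.60476, 0.02381, 0.07143, 0.02381, 0.0619 (working shown to 5 dp, full precision carried).
D = 0.0619² + 0.00476² + 0.06667² + 0.00952² + 0.07143² + 0.60476² + 0.02381² + 0.07143² + 0.02381² + 0.0619² = 0.00383 + 0.00002 + 0.00444 + 0.00009 + 0.00510 + 0.36574 + 0.00057 + 0.00510 + 0.00057 + 0.00383 = 0.38930.
So 1 − D = 0.61070, i.e. 0.611 to 3 decimal places.

0.611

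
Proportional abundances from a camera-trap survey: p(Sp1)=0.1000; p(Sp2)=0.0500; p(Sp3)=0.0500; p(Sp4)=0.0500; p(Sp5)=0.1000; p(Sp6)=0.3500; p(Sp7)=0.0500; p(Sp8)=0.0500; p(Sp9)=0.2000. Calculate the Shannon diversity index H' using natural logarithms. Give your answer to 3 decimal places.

1.899

Each pᵢ ln pᵢ term (working shown to 5 dp, full precision carried): 0.1×(-2.30259)=-0.23026, 0.05×(-2.99573)=-0.14979, 0.05×(-2.99573)=-0.14979, 0.05×(-2.99573)=-0.14979, 0.1×(-2.30259)=-0.23026, 0.35×(-1.04982)=-0.36744, 0.05×(-2.99573)=-0.14979, 0.05×(-2.99573)=-0.14979, 0.2×(-1.60944)=-0.32189.
Sum = -1.89878, so H' = 1.899.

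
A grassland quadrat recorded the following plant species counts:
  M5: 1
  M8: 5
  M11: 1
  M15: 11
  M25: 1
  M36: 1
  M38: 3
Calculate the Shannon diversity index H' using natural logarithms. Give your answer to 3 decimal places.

1.495

Total N = 1+5+1+11+1+1+3 = 23, so the proportions are 0.0434783, 0.2173913, 0.0434783, 0.4782609, 0.0434783, 0.0434783, 0.1304348 (working shown to 7 dp, full precision carried).
Each pᵢ ln pᵢ term: 0.0434783×(-3.1354942)=-0.1363258, 0.2173913×(-1.5260563)=-0.3317514, 0.0434783×(-3.1354942)=-0.1363258, 0.4782609×(-0.7375989)=-0.3527647, 0.0434783×(-3.1354942)=-0.1363258, 0.0434783×(-3.1354942)=-0.1363258, 0.1304348×(-2.0368819)=-0.2656803.
Sum = -1.4954997, so H' = 1.495.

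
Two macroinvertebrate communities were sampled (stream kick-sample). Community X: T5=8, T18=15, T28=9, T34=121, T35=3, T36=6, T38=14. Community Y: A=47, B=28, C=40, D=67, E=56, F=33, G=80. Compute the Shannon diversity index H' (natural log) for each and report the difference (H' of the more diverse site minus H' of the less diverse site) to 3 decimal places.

Community X: N=176, proportions 0.04545, 0.08523, 0.05114, 0.6875, 0.01705, 0.03409, 0.07955, giving H' = 1.14597 (working shown to 5 dp, full precision carried).
Community Y: N=351, proportions 0.1339, 0.07977, 0.11396, 0.19088, 0.15954, 0.09402, 0.22792, giving H' = 1.88673.
Difference = |1.14597 − 1.88673| = 0.74076, i.e. 0.741 to 3 decimal places.

0.741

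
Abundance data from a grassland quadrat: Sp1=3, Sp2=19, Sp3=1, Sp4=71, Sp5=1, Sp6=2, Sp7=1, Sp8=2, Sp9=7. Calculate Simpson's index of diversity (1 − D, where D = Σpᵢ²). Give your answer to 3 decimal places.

0.522

Total N = 3+19+1+71+1+2+1+2+7 = 107, so the proportions are 0.02804, 0.17757, 0.00935, 0.66355, 0.00935, 0.01869, 0.00935, 0.01869, 0.06542 (working shown to 5 dp, full precision carried).
D = 0.02804² + 0.17757² + 0.00935² + 0.66355² + 0.00935² + 0.01869² + 0.00935² + 0.01869² + 0.06542² = 0.00079 + 0.03153 + 0.00009 + 0.44030 + 0.00009 + 0.00035 + 0.00009 + 0.00035 + 0.00428 = 0.47786.
So 1 − D = 0.52214, i.e. 0.522 to 3 decimal places.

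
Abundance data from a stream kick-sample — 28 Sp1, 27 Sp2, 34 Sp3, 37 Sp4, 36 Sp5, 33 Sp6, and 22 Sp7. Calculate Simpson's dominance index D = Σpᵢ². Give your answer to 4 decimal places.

Total N = 28+27+34+37+36+33+22 = 217, so the proportions are 0.129032, 0.124424, 0.156682, 0.170507, 0.165899, 0.152074, 0.101382 (working shown to 6 dp, full precision carried).
D = 0.129032² + 0.124424² + 0.156682² + 0.170507² + 0.165899² + 0.152074² + 0.101382² = 0.016649 + 0.015481 + 0.024549 + 0.029073 + 0.027522 + 0.023126 + 0.010278 = 0.146680.
To 4 decimal places, D = 0.1467.

0.1467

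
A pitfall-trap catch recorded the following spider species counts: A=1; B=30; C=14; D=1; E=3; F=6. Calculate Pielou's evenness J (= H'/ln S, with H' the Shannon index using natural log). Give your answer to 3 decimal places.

0.684

Total N = 1+30+14+1+3+6 = 55, so the proportions are 0.01818, 0.54545, 0.25455, 0.01818, 0.05455, 0.10909 (working shown to 5 dp, full precision carried).
H' = −Σ pᵢ ln pᵢ = −((-0.07286) + (-0.33062) + (-0.34829) + (-0.07286) + (-0.15866) + (-0.24170)) = 1.22499.
With S = 6 species, ln S = 1.79176, so J = 1.22499/1.79176 = 0.68368, i.e. 0.684 to 3 decimal places.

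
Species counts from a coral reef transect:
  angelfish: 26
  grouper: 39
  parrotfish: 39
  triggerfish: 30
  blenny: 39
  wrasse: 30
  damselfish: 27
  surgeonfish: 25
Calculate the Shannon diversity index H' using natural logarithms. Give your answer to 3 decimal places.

2.063

Total N = 26+39+39+30+39+30+27+25 = 255, so the proportions are 0.10196, 0.15294, 0.15294, 0.11765, 0.15294, 0.11765, 0.10588, 0.09804 (working shown to 5 dp, full precision carried).
Each pᵢ ln pᵢ term: 0.10196×(-2.28317)=-0.23279, 0.15294×(-1.87770)=-0.28718, 0.15294×(-1.87770)=-0.28718, 0.11765×(-2.14007)=-0.25177, 0.15294×(-1.87770)=-0.28718, 0.11765×(-2.14007)=-0.25177, 0.10588×(-2.24543)=-0.23775, 0.09804×(-2.32239)=-0.22769.
Sum = -2.06331, so H' = 2.063.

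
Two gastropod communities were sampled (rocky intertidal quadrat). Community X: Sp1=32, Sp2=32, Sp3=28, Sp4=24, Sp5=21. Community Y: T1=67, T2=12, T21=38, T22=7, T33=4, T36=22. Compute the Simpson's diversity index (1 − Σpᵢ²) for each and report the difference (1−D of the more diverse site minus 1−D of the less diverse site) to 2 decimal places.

Community X: N=137, proportions 0.2336, 0.2336, 0.2044, 0.1752, 0.1533, giving 1−D = 0.7949 (working shown to 4 dp, full precision carried).
Community Y: N=150, proportions 0.4467, 0.08, 0.2533, 0.0467, 0.0267, 0.1467, giving 1−D = 0.7055.
Difference = |0.7949 − 0.7055| = 0.0894, i.e. 0.09 to 2 decimal places.

0.09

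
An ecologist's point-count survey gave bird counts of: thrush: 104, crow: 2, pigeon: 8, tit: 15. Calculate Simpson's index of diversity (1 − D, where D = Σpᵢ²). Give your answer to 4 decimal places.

0.3324

Total N = 104+2+8+15 = 129, so the proportions are 0.806202, 0.015504, 0.062016, 0.116279 (working shown to 6 dp, full precision carried).
D = 0.806202² + 0.015504² + 0.062016² + 0.116279² = 0.649961 + 0.000240 + 0.003846 + 0.013521 = 0.667568.
So 1 − D = 0.332432, i.e. 0.3324 to 4 decimal places.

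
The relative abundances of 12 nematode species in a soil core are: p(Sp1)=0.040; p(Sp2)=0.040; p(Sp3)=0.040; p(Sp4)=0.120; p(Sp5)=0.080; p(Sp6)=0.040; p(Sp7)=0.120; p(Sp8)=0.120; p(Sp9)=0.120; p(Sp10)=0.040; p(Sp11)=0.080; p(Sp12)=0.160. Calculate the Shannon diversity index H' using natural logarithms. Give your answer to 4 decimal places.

2.3588

Each pᵢ ln pᵢ term (working shown to 6 dp, full precision carried): 0.04×(-3.218876)=-0.128755, 0.04×(-3.218876)=-0.128755, 0.04×(-3.218876)=-0.128755, 0.12×(-2.120264)=-0.254432, 0.08×(-2.525729)=-0.202058, 0.04×(-3.218876)=-0.128755, 0.12×(-2.120264)=-0.254432, 0.12×(-2.120264)=-0.254432, 0.12×(-2.120264)=-0.254432, 0.04×(-3.218876)=-0.128755, 0.08×(-2.525729)=-0.202058, 0.16×(-1.832581)=-0.293213.
Sum = -2.358831, so H' = 2.3588.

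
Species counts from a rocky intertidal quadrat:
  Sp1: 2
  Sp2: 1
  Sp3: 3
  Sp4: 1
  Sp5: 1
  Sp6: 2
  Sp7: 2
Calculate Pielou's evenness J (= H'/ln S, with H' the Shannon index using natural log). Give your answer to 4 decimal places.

0.9577

Total N = 2+1+3+1+1+2+2 = 12, so the proportions are 0.166667, 0.083333, 0.25, 0.083333, 0.083333, 0.166667, 0.166667 (working shown to 6 dp, full precision carried).
H' = −Σ pᵢ ln pᵢ = −((-0.298627) + (-0.207076) + (-0.346574) + (-0.207076) + (-0.207076) + (-0.298627) + (-0.298627)) = 1.863680.
With S = 7 species, ln S = 1.945910, so J = 1.863680/1.945910 = 0.957742, i.e. 0.9577 to 4 decimal places.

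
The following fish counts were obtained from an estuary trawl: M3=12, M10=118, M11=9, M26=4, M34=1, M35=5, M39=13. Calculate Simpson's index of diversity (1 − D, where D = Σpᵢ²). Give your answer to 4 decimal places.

0.4528

Total N = 12+118+9+4+1+5+13 = 162, so the proportions are 0.074074, 0.728395, 0.055556, 0.024691, 0.006173, 0.030864, 0.080247 (working shown to 6 dp, full precision carried).
D = 0.074074² + 0.728395² + 0.055556² + 0.024691² + 0.006173² + 0.030864² + 0.080247² = 0.005487 + 0.530559 + 0.003086 + 0.000610 + 0.000038 + 0.000953 + 0.006440 = 0.547173.
So 1 − D = 0.452827, i.e. 0.4528 to 4 decimal places.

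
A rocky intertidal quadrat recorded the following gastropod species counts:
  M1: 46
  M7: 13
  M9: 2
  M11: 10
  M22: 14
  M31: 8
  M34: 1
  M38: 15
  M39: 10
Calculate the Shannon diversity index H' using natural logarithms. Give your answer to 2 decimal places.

1.83

Total N = 46+13+2+10+14+8+1+15+10 = 119, so the proportions are 0.3866, 0.1092, 0.0168, 0.084, 0.1176, 0.0672, 0.0084, 0.1261, 0.084 (working shown to 4 dp, full precision carried).
Each pᵢ ln pᵢ term: 0.3866×(-0.9505)=-0.3674, 0.1092×(-2.2142)=-0.2419, 0.0168×(-4.0860)=-0.0687, 0.084×(-2.4765)=-0.2081, 0.1176×(-2.1401)=-0.2518, 0.0672×(-2.6997)=-0.1815, 0.0084×(-4.7791)=-0.0402, 0.1261×(-2.0711)=-0.2611, 0.084×(-2.4765)=-0.2081.
Sum = -1.8287, so H' = 1.83.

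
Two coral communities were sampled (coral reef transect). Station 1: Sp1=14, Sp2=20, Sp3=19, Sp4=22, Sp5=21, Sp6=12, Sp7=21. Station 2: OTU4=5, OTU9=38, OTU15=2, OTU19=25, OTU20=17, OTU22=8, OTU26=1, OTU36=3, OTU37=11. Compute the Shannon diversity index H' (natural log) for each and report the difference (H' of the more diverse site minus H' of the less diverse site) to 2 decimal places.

0.16

Station 1: N=129, proportions 0.1085, 0.155, 0.1473, 0.1705, 0.1628, 0.093, 0.1628, giving H' = 1.9257 (working shown to 4 dp, full precision carried).
Station 2: N=110, proportions 0.0455, 0.3455, 0.0182, 0.2273, 0.1545, 0.0727, 0.0091, 0.0273, 0.1, giving H' = 1.7677.
Difference = |1.9257 − 1.7677| = 0.1580, i.e. 0.16 to 2 decimal places.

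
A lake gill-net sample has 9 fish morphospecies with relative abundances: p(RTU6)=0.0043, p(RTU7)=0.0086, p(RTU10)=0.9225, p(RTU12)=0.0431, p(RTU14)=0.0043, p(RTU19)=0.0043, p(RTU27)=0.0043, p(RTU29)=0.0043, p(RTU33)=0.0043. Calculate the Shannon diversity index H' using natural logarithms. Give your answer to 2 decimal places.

Each pᵢ ln pᵢ term (working shown to 4 dp, full precision carried): 0.0043×(-5.4491)=-0.0234, 0.0086×(-4.7560)=-0.0409, 0.9225×(-0.0807)=-0.0744, 0.0431×(-3.1442)=-0.1355, 0.0043×(-5.4491)=-0.0234, 0.0043×(-5.4491)=-0.0234, 0.0043×(-5.4491)=-0.0234, 0.0043×(-5.4491)=-0.0234, 0.0043×(-5.4491)=-0.0234.
Sum = -0.3914, so H' = 0.39.

0.39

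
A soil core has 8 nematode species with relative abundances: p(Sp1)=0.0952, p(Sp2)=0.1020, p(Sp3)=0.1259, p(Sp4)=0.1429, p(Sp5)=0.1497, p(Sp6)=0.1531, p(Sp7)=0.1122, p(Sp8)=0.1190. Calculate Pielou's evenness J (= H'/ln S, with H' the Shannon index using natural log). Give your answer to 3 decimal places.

H' = −Σ pᵢ ln pᵢ = −((-0.22389) + (-0.23284) + (-0.26090) + (-0.27803) + (-0.28430) + (-0.28732) + (-0.24543) + (-0.25331)) = 2.06602 (working shown to 5 dp, full precision carried).
With S = 8 species, ln S = 2.07944, so J = 2.06602/2.07944 = 0.99354, i.e. 0.994 to 3 decimal places.

0.994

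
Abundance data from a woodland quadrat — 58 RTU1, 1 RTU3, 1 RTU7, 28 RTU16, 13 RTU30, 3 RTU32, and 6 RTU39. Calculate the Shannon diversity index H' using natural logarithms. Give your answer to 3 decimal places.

1.280

Total N = 58+1+1+28+13+3+6 = 110, so the proportions are 0.527273, 0.009091, 0.009091, 0.254545, 0.118182, 0.027273, 0.054545 (working shown to 6 dp, full precision carried).
Each pᵢ ln pᵢ term: 0.527273×(-0.640037)=-0.337474, 0.009091×(-4.700480)=-0.042732, 0.009091×(-4.700480)=-0.042732, 0.254545×(-1.368276)=-0.348288, 0.118182×(-2.135531)=-0.252381, 0.027273×(-3.601868)=-0.098233, 0.054545×(-2.908721)=-0.158658.
Sum = -1.280497, so H' = 1.280.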